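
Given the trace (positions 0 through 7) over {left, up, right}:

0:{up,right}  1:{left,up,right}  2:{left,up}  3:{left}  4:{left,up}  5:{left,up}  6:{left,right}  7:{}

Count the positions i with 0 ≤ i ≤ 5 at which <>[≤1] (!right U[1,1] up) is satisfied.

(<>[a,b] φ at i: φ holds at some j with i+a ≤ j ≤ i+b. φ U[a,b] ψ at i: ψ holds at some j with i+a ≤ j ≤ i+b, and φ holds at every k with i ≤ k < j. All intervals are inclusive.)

Evaluate at each i in [0,5]:
  i=0: ✗ (none in [0,1])
  i=1: ✗ (none in [1,2])
  i=2: ✓ (witness j=3)
  i=3: ✓ (witness j=3)
  i=4: ✓ (witness j=4)
  i=5: ✗ (none in [5,6])
Positions where it holds: {2, 3, 4} → 3.

3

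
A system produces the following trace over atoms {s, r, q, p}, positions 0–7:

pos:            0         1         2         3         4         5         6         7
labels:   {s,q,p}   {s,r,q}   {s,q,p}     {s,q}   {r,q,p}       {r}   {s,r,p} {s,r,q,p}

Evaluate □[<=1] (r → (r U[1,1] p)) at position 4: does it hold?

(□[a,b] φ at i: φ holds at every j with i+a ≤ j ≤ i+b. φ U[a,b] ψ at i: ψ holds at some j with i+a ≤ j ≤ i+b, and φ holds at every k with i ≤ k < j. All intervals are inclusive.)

No

Check (r → (r U[1,1] p)) at every j in [4,5]:
  j=4: antecedent true; consequent fails → ✗
  j=5: antecedent true; consequent holds → ✓
Fails at j=4 → formula fails.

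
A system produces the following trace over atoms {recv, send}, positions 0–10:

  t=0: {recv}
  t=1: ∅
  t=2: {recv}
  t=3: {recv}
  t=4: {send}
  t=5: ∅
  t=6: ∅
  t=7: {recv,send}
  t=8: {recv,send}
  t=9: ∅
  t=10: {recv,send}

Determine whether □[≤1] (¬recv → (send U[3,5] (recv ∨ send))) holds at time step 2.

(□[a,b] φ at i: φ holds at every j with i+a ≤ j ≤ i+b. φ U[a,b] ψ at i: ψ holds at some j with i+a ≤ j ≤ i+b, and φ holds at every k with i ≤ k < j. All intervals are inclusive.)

Holds

Check (¬recv → (send U[3,5] (recv ∨ send))) at every j in [2,3]:
  j=2: antecedent false → ✓
  j=3: antecedent false → ✓
All positions satisfy it → formula holds.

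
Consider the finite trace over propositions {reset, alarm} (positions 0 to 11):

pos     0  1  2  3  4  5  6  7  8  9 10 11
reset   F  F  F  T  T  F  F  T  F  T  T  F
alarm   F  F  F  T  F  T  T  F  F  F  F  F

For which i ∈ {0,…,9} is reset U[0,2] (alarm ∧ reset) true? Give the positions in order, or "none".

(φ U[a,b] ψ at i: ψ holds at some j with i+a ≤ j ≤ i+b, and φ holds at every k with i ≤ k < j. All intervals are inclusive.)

3

Evaluate at each i in [0,9]:
  i=0: ✗ (no rhs in [0,2])
  i=1: ✗ (lhs fails at k=1 before rhs at j=3)
  i=2: ✗ (lhs fails at k=2 before rhs at j=3)
  i=3: ✓ (rhs at j=3)
  i=4: ✗ (no rhs in [4,6])
  i=5: ✗ (no rhs in [5,7])
  i=6: ✗ (no rhs in [6,8])
  i=7: ✗ (no rhs in [7,9])
  i=8: ✗ (no rhs in [8,10])
  i=9: ✗ (no rhs in [9,11])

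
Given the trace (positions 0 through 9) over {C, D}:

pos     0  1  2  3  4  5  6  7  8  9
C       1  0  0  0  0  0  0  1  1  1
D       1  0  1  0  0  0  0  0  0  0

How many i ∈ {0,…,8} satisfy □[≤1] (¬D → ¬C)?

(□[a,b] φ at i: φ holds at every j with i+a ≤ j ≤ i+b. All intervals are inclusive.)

6

Evaluate at each i in [0,8]:
  i=0: ✓ (all of [0,1])
  i=1: ✓ (all of [1,2])
  i=2: ✓ (all of [2,3])
  i=3: ✓ (all of [3,4])
  i=4: ✓ (all of [4,5])
  i=5: ✓ (all of [5,6])
  i=6: ✗ (fails at j=7)
  i=7: ✗ (fails at j=7)
  i=8: ✗ (fails at j=8)
Positions where it holds: {0, 1, 2, 3, 4, 5} → 6.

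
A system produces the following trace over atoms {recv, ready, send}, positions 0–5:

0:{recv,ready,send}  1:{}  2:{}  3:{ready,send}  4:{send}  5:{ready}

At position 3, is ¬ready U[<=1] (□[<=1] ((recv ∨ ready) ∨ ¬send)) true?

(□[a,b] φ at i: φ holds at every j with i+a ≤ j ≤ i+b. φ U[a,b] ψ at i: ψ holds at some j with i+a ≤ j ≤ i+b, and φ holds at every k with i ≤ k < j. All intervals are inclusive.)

Need some j in [3,4] with □[<=1] ((recv ∨ ready) ∨ ¬send), and ¬ready at every k in [3,j-1].
  j=3: □[<=1] ((recv ∨ ready) ∨ ¬send) — fails at 4.
  j=4: □[<=1] ((recv ∨ ready) ∨ ¬send) — fails at 4.
No j in the window works → until fails.

No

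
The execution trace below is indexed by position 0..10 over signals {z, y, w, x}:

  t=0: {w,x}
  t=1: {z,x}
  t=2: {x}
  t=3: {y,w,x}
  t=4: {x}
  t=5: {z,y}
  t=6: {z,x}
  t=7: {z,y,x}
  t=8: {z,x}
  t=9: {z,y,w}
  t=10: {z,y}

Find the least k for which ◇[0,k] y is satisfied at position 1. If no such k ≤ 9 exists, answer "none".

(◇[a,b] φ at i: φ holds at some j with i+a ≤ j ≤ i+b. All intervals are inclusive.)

Scan j = 1,2,… for y:
  j=1: fails
  j=2: fails
  j=3: holds
First hit at j=3, so smallest k = 3-1 = 2.

2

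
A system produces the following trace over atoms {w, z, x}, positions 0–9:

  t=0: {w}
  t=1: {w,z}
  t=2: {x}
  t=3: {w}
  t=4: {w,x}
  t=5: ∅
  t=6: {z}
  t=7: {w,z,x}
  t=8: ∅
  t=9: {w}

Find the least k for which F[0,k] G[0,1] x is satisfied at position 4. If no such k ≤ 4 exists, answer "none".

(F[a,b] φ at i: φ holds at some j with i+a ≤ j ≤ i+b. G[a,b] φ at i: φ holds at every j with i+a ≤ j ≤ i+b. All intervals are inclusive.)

none

Scan j = 4,5,… for G[0,1] x:
  j=4: fails
  j=5: fails
  j=6: fails
  j=7: fails
  j=8: fails
No j in [4,8] satisfies it → none.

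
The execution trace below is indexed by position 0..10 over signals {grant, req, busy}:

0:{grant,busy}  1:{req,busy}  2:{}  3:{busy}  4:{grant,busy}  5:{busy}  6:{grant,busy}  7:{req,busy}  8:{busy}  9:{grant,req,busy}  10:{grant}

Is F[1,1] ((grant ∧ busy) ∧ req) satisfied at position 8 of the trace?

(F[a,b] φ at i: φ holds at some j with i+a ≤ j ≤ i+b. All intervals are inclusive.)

Check ((grant ∧ busy) ∧ req) at each j in [9,9]:
  j=9: true
Found at j=9 → formula holds.

True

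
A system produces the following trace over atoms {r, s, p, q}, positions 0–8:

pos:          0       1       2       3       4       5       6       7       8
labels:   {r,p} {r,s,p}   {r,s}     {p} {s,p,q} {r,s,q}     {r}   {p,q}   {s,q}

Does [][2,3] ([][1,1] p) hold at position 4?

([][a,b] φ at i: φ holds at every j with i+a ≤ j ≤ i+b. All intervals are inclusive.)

Check [][1,1] p at every j in [6,7]:
  j=6: holds on [7,7]
  j=7: fails at 8
Fails at j=7 → formula fails.

No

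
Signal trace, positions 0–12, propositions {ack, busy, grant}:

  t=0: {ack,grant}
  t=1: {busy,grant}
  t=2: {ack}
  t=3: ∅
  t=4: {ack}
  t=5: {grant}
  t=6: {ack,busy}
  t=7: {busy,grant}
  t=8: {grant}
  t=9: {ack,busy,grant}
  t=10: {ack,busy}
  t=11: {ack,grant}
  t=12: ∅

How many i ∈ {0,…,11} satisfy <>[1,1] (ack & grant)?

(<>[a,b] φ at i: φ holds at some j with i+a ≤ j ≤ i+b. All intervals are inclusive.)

Evaluate at each i in [0,11]:
  i=0: ✗ (none in [1,1])
  i=1: ✗ (none in [2,2])
  i=2: ✗ (none in [3,3])
  i=3: ✗ (none in [4,4])
  i=4: ✗ (none in [5,5])
  i=5: ✗ (none in [6,6])
  i=6: ✗ (none in [7,7])
  i=7: ✗ (none in [8,8])
  i=8: ✓ (witness j=9)
  i=9: ✗ (none in [10,10])
  i=10: ✓ (witness j=11)
  i=11: ✗ (none in [12,12])
Positions where it holds: {8, 10} → 2.

2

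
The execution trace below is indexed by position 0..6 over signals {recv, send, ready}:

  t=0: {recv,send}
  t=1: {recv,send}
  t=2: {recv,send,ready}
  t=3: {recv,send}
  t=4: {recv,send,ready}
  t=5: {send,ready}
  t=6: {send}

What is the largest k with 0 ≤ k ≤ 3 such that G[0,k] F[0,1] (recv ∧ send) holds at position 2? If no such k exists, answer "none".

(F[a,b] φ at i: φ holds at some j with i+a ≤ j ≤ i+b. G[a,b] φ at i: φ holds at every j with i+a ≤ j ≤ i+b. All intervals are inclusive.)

2

F[0,1] (recv ∧ send) must hold from j=2 onward; find where it first fails.
  j=2: holds
  j=3: holds
  j=4: holds
  j=5: fails
Holds on [2,4], so largest k = 2.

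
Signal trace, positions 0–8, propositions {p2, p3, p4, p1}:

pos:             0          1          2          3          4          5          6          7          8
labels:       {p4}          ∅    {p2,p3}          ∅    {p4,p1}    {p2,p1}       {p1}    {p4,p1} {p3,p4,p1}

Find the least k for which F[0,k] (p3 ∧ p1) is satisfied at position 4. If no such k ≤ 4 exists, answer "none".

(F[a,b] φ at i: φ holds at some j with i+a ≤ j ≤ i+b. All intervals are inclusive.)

4

Scan j = 4,5,… for (p3 ∧ p1):
  j=4: fails
  j=5: fails
  j=6: fails
  j=7: fails
  j=8: holds
First hit at j=8, so smallest k = 8-4 = 4.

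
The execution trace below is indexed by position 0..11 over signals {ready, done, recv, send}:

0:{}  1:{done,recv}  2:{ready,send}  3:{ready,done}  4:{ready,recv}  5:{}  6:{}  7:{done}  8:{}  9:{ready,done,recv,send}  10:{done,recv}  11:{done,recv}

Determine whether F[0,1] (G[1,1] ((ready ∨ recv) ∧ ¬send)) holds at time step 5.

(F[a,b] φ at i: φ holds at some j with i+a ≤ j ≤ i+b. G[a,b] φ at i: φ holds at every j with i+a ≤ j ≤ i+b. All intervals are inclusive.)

False

Check G[1,1] ((ready ∨ recv) ∧ ¬send) at each j in [5,6]:
  j=5: fails at 6
  j=6: fails at 7
No position in the window satisfies it → formula fails.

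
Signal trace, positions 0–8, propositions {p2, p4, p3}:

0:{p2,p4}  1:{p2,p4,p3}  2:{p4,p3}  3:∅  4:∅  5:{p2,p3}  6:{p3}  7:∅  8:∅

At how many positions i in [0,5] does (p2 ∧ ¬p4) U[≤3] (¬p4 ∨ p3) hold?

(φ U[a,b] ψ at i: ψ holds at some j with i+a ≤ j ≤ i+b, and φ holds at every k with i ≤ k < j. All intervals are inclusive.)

Evaluate at each i in [0,5]:
  i=0: ✗ (lhs fails at k=0 before rhs at j=1)
  i=1: ✓ (rhs at j=1)
  i=2: ✓ (rhs at j=2)
  i=3: ✓ (rhs at j=3)
  i=4: ✓ (rhs at j=4)
  i=5: ✓ (rhs at j=5)
Positions where it holds: {1, 2, 3, 4, 5} → 5.

5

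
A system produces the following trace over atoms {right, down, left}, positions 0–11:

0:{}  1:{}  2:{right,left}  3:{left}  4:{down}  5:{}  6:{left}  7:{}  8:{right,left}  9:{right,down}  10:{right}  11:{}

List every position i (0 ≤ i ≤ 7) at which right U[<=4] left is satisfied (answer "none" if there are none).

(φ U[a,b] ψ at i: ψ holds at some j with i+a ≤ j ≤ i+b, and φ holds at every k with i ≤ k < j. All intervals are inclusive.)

Evaluate at each i in [0,7]:
  i=0: ✗ (lhs fails at k=0 before rhs at j=2)
  i=1: ✗ (lhs fails at k=1 before rhs at j=2)
  i=2: ✓ (rhs at j=2)
  i=3: ✓ (rhs at j=3)
  i=4: ✗ (lhs fails at k=4 before rhs at j=6)
  i=5: ✗ (lhs fails at k=5 before rhs at j=6)
  i=6: ✓ (rhs at j=6)
  i=7: ✗ (lhs fails at k=7 before rhs at j=8)

2, 3, 6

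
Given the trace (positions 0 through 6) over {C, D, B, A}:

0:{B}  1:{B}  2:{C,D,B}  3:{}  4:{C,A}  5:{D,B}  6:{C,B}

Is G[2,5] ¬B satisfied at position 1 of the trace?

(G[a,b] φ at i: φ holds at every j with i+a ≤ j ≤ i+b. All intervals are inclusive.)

Check ¬B at every j in [3,6]:
  j=3: true
  j=4: true
  j=5: false
  j=6: false
Fails at j=5 → formula fails.

False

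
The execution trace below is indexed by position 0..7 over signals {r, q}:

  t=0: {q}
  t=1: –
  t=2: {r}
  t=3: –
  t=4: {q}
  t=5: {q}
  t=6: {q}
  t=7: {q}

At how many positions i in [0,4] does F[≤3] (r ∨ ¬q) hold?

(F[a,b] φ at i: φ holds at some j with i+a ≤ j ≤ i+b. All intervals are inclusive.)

Evaluate at each i in [0,4]:
  i=0: ✓ (witness j=1)
  i=1: ✓ (witness j=1)
  i=2: ✓ (witness j=2)
  i=3: ✓ (witness j=3)
  i=4: ✗ (none in [4,7])
Positions where it holds: {0, 1, 2, 3} → 4.

4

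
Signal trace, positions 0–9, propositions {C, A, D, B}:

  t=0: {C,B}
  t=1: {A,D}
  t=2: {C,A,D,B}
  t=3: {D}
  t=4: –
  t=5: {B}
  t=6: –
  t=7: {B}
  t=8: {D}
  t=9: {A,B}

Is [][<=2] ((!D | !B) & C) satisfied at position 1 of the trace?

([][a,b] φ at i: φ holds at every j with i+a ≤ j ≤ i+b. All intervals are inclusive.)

Check ((!D | !B) & C) at every j in [1,3]:
  j=1: false
  j=2: false
  j=3: false
Fails at j=1 → formula fails.

Does not hold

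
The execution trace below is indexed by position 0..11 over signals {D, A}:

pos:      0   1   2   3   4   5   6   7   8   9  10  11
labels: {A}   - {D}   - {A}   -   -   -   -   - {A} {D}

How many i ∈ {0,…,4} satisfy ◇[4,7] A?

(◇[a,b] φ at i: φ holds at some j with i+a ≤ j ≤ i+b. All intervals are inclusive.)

Evaluate at each i in [0,4]:
  i=0: ✓ (witness j=4)
  i=1: ✗ (none in [5,8])
  i=2: ✗ (none in [6,9])
  i=3: ✓ (witness j=10)
  i=4: ✓ (witness j=10)
Positions where it holds: {0, 3, 4} → 3.

3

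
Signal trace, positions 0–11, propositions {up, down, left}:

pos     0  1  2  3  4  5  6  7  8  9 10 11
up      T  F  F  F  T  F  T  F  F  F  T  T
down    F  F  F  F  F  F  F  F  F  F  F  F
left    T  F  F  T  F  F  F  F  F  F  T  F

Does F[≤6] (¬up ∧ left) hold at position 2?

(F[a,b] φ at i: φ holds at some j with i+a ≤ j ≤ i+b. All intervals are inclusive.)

Check (¬up ∧ left) at each j in [2,8]:
  j=2: false
  j=3: true
  j=4: false
  j=5: false
  j=6: false
  j=7: false
  j=8: false
Found at j=3 → formula holds.

Yes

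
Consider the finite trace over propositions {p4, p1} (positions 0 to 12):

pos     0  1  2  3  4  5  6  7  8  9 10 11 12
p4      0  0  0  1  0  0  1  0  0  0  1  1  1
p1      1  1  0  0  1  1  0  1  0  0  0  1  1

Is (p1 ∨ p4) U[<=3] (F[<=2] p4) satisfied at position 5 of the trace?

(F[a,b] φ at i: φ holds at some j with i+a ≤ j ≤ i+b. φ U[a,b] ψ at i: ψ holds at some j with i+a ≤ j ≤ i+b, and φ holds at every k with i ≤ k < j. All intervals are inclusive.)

Yes

Need some j in [5,8] with F[<=2] p4, and (p1 ∨ p4) at every k in [5,j-1].
  j=5: F[<=2] p4 holds; no prefix to check → satisfied.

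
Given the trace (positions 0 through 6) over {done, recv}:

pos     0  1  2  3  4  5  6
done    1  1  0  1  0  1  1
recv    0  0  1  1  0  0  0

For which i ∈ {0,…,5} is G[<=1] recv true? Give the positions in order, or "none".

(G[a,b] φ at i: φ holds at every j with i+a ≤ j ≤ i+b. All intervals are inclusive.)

2

Evaluate at each i in [0,5]:
  i=0: ✗ (fails at j=0)
  i=1: ✗ (fails at j=1)
  i=2: ✓ (all of [2,3])
  i=3: ✗ (fails at j=4)
  i=4: ✗ (fails at j=4)
  i=5: ✗ (fails at j=5)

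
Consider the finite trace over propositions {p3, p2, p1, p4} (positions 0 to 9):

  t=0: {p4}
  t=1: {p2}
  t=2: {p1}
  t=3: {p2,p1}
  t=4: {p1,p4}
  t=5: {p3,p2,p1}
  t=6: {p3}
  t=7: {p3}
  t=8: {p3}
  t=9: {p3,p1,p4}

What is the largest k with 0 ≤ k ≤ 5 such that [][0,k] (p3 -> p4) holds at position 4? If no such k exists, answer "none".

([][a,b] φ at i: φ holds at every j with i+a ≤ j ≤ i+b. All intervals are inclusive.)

0

(p3 -> p4) must hold from j=4 onward; find where it first fails.
  j=4: holds
  j=5: fails
Holds on [4,4], so largest k = 0.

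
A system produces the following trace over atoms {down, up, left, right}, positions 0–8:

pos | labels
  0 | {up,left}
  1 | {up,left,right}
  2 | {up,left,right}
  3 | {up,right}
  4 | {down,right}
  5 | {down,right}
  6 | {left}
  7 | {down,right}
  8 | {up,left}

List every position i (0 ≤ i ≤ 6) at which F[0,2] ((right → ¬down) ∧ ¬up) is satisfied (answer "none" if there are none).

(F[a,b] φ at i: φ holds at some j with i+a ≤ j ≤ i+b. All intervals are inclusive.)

Evaluate at each i in [0,6]:
  i=0: ✗ (none in [0,2])
  i=1: ✗ (none in [1,3])
  i=2: ✗ (none in [2,4])
  i=3: ✗ (none in [3,5])
  i=4: ✓ (witness j=6)
  i=5: ✓ (witness j=6)
  i=6: ✓ (witness j=6)

4, 5, 6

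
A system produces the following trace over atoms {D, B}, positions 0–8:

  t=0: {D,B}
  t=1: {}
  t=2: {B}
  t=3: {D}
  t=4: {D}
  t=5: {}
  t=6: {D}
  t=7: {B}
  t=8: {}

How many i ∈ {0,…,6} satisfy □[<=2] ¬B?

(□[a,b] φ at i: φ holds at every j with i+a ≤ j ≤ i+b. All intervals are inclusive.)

Evaluate at each i in [0,6]:
  i=0: ✗ (fails at j=0)
  i=1: ✗ (fails at j=2)
  i=2: ✗ (fails at j=2)
  i=3: ✓ (all of [3,5])
  i=4: ✓ (all of [4,6])
  i=5: ✗ (fails at j=7)
  i=6: ✗ (fails at j=7)
Positions where it holds: {3, 4} → 2.

2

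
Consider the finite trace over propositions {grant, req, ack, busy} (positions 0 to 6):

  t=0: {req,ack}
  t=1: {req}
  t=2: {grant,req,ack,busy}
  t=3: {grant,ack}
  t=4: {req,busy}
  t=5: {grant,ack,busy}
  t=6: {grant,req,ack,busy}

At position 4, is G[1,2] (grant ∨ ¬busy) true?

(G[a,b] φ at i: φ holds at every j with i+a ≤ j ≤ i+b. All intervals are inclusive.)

Check (grant ∨ ¬busy) at every j in [5,6]:
  j=5: true
  j=6: true
All positions satisfy it → formula holds.

Yes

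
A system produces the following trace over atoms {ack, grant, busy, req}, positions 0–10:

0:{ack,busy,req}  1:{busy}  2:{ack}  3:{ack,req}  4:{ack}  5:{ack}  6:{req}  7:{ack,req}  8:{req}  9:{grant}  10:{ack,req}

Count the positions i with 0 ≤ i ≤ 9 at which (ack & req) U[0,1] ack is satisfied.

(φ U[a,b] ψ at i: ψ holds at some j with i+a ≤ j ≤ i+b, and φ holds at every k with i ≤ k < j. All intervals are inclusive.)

Evaluate at each i in [0,9]:
  i=0: ✓ (rhs at j=0)
  i=1: ✗ (lhs fails at k=1 before rhs at j=2)
  i=2: ✓ (rhs at j=2)
  i=3: ✓ (rhs at j=3)
  i=4: ✓ (rhs at j=4)
  i=5: ✓ (rhs at j=5)
  i=6: ✗ (lhs fails at k=6 before rhs at j=7)
  i=7: ✓ (rhs at j=7)
  i=8: ✗ (no rhs in [8,9])
  i=9: ✗ (lhs fails at k=9 before rhs at j=10)
Positions where it holds: {0, 2, 3, 4, 5, 7} → 6.

6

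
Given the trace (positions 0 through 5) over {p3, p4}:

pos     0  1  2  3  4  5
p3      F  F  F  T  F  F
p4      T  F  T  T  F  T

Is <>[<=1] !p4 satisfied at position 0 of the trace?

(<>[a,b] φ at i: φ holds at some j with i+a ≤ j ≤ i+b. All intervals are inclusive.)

Holds

Check !p4 at each j in [0,1]:
  j=0: false
  j=1: true
Found at j=1 → formula holds.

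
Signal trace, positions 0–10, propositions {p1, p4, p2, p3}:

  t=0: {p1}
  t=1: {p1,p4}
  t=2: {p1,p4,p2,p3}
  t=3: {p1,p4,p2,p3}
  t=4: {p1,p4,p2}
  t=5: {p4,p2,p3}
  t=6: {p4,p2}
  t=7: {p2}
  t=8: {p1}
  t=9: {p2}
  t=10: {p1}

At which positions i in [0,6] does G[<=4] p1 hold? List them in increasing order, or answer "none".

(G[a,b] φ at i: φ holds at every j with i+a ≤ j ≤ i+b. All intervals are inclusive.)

0

Evaluate at each i in [0,6]:
  i=0: ✓ (all of [0,4])
  i=1: ✗ (fails at j=5)
  i=2: ✗ (fails at j=5)
  i=3: ✗ (fails at j=5)
  i=4: ✗ (fails at j=5)
  i=5: ✗ (fails at j=5)
  i=6: ✗ (fails at j=6)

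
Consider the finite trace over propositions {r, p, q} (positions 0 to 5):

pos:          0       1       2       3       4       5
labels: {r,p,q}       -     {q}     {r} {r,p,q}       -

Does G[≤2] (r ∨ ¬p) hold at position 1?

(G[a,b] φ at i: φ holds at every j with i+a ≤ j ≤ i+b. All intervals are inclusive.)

Holds

Check (r ∨ ¬p) at every j in [1,3]:
  j=1: true
  j=2: true
  j=3: true
All positions satisfy it → formula holds.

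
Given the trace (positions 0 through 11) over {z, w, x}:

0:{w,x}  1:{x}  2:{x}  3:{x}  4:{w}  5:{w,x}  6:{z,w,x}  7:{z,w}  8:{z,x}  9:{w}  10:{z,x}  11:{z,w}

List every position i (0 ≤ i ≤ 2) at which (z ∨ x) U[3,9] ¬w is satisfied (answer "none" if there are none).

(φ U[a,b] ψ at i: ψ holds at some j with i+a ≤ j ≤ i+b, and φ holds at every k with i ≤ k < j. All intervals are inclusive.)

Evaluate at each i in [0,2]:
  i=0: ✓ (rhs at j=3; lhs holds on [0,2])
  i=1: ✗ (lhs fails at k=4 before rhs at j=8)
  i=2: ✗ (lhs fails at k=4 before rhs at j=8)

0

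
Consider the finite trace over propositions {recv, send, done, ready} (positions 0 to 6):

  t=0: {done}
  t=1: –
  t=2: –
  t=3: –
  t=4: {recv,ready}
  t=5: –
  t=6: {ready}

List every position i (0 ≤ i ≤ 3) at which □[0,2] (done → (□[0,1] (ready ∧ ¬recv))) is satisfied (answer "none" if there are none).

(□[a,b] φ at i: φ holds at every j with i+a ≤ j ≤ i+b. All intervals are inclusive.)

1, 2, 3

Evaluate at each i in [0,3]:
  i=0: ✗ (fails at j=0)
  i=1: ✓ (all of [1,3])
  i=2: ✓ (all of [2,4])
  i=3: ✓ (all of [3,5])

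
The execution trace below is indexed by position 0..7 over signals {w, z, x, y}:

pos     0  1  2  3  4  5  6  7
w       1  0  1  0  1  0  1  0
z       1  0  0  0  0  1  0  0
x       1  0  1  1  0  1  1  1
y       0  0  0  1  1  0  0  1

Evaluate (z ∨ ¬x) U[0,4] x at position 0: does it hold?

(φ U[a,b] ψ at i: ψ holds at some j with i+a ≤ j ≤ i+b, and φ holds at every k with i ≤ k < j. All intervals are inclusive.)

Need some j in [0,4] with x, and (z ∨ ¬x) at every k in [0,j-1].
  j=0: x holds; no prefix to check → satisfied.

Holds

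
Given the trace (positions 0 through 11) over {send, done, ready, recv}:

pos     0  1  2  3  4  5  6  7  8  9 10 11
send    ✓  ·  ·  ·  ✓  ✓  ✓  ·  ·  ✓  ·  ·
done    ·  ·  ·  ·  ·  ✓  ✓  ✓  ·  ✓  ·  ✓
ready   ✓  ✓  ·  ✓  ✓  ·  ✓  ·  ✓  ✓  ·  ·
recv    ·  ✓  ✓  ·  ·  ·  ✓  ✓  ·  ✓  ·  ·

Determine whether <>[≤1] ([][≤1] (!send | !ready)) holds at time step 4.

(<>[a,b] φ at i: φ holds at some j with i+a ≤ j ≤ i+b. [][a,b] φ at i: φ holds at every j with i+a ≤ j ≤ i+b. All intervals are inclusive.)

False

Check [][≤1] (!send | !ready) at each j in [4,5]:
  j=4: fails at 4
  j=5: fails at 6
No position in the window satisfies it → formula fails.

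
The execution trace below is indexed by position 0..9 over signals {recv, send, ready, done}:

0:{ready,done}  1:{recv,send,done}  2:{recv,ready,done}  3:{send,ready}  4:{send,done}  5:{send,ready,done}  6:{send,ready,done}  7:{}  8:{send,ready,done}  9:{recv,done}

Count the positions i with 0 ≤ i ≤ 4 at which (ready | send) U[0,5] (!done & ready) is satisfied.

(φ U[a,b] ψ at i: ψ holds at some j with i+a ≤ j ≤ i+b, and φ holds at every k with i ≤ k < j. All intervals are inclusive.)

Evaluate at each i in [0,4]:
  i=0: ✓ (rhs at j=3; lhs holds on [0,2])
  i=1: ✓ (rhs at j=3; lhs holds on [1,2])
  i=2: ✓ (rhs at j=3; lhs holds on [2,2])
  i=3: ✓ (rhs at j=3)
  i=4: ✗ (no rhs in [4,9])
Positions where it holds: {0, 1, 2, 3} → 4.

4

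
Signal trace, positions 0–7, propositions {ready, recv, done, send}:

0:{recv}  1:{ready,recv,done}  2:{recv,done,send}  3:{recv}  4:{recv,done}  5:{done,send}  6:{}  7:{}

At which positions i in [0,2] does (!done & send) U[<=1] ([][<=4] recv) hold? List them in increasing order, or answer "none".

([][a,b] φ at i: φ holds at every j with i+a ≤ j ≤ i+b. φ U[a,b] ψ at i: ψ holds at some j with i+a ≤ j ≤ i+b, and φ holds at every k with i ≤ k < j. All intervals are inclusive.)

Evaluate at each i in [0,2]:
  i=0: ✓ (rhs at j=0)
  i=1: ✗ (no rhs in [1,2])
  i=2: ✗ (no rhs in [2,3])

0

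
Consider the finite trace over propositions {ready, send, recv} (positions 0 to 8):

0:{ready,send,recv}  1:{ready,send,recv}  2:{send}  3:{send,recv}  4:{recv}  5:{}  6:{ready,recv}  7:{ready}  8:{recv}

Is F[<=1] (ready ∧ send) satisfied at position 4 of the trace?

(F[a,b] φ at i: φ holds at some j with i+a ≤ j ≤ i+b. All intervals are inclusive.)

Does not hold

Check (ready ∧ send) at each j in [4,5]:
  j=4: false
  j=5: false
No position in the window satisfies it → formula fails.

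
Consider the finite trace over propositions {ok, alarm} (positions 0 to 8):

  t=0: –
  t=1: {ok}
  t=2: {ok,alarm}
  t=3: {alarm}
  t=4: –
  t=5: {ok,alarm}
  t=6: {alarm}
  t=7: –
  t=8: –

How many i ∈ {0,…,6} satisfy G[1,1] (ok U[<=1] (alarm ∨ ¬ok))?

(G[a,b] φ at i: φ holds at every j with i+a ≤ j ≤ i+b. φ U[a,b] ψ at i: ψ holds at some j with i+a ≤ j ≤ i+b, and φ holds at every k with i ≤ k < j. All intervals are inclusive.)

Evaluate at each i in [0,6]:
  i=0: ✓ (all of [1,1])
  i=1: ✓ (all of [2,2])
  i=2: ✓ (all of [3,3])
  i=3: ✓ (all of [4,4])
  i=4: ✓ (all of [5,5])
  i=5: ✓ (all of [6,6])
  i=6: ✓ (all of [7,7])
Positions where it holds: {0, 1, 2, 3, 4, 5, 6} → 7.

7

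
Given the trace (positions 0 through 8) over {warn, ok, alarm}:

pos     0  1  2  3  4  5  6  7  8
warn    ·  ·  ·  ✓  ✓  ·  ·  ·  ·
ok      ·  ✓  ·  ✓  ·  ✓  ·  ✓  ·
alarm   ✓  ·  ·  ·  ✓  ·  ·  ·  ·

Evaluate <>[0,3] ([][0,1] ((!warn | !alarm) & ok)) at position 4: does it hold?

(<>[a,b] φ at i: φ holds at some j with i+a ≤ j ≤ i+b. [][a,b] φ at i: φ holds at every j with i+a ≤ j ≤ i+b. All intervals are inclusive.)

Check [][0,1] ((!warn | !alarm) & ok) at each j in [4,7]:
  j=4: fails at 4
  j=5: fails at 6
  j=6: fails at 6
  j=7: fails at 8
No position in the window satisfies it → formula fails.

Does not hold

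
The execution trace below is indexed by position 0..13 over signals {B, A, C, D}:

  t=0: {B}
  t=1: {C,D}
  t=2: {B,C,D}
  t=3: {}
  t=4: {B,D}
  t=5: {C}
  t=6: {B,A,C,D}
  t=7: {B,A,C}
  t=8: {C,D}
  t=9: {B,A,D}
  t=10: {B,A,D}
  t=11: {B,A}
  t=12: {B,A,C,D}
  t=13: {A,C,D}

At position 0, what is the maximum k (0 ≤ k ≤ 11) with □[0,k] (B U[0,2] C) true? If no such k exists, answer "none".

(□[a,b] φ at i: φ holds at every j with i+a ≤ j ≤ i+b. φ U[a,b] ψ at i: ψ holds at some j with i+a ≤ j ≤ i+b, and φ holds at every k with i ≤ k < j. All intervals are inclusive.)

2

(B U[0,2] C) must hold from j=0 onward; find where it first fails.
  j=0: holds
  j=1: holds
  j=2: holds
  j=3: fails
Holds on [0,2], so largest k = 2.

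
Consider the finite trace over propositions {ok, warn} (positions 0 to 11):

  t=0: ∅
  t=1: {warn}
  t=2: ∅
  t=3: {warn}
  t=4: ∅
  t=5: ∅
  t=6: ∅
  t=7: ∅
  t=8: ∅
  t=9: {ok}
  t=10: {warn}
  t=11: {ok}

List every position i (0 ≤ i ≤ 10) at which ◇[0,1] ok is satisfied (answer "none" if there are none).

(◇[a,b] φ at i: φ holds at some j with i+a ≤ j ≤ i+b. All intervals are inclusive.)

8, 9, 10

Evaluate at each i in [0,10]:
  i=0: ✗ (none in [0,1])
  i=1: ✗ (none in [1,2])
  i=2: ✗ (none in [2,3])
  i=3: ✗ (none in [3,4])
  i=4: ✗ (none in [4,5])
  i=5: ✗ (none in [5,6])
  i=6: ✗ (none in [6,7])
  i=7: ✗ (none in [7,8])
  i=8: ✓ (witness j=9)
  i=9: ✓ (witness j=9)
  i=10: ✓ (witness j=11)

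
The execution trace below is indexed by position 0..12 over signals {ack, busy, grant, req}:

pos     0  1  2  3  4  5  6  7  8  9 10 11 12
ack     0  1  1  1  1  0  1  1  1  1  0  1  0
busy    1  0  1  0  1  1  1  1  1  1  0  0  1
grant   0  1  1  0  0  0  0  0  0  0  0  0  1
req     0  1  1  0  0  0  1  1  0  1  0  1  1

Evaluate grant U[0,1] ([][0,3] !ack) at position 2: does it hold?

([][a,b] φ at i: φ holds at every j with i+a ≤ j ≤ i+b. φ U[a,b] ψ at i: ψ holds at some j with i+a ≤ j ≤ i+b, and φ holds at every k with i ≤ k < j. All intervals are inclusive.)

Need some j in [2,3] with [][0,3] !ack, and grant at every k in [2,j-1].
  j=2: [][0,3] !ack — fails at 2.
  j=3: [][0,3] !ack — fails at 3.
No j in the window works → until fails.

No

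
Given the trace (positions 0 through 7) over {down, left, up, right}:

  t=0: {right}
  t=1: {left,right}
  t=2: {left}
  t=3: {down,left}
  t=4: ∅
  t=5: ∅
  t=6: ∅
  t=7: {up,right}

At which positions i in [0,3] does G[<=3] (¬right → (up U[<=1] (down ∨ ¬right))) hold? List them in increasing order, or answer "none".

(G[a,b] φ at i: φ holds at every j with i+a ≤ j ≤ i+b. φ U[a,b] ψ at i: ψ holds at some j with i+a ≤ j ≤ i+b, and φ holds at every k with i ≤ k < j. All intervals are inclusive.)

0, 1, 2, 3

Evaluate at each i in [0,3]:
  i=0: ✓ (all of [0,3])
  i=1: ✓ (all of [1,4])
  i=2: ✓ (all of [2,5])
  i=3: ✓ (all of [3,6])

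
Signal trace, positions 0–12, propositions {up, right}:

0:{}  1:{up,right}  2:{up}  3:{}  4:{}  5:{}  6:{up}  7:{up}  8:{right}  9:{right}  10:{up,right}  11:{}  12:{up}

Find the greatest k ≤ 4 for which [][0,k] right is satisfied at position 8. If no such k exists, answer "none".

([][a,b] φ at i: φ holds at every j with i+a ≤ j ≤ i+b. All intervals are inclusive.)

2

right must hold from j=8 onward; find where it first fails.
  j=8: holds
  j=9: holds
  j=10: holds
  j=11: fails
Holds on [8,10], so largest k = 2.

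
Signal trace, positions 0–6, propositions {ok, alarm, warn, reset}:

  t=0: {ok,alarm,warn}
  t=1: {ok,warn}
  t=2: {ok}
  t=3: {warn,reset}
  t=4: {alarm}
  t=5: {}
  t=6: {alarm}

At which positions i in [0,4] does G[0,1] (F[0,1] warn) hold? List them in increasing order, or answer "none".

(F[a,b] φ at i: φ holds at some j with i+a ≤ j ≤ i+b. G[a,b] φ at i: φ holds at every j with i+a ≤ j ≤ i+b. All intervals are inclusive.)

Evaluate at each i in [0,4]:
  i=0: ✓ (all of [0,1])
  i=1: ✓ (all of [1,2])
  i=2: ✓ (all of [2,3])
  i=3: ✗ (fails at j=4)
  i=4: ✗ (fails at j=4)

0, 1, 2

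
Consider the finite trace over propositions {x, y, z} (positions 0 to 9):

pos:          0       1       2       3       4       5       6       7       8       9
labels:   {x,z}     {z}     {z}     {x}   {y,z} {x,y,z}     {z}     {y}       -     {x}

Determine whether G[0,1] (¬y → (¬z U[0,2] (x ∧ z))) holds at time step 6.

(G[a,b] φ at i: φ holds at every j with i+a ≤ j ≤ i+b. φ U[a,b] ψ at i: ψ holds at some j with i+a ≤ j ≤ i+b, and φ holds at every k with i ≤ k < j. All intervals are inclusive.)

Check (¬y → (¬z U[0,2] (x ∧ z))) at every j in [6,7]:
  j=6: antecedent true; consequent fails → ✗
  j=7: antecedent false → ✓
Fails at j=6 → formula fails.

Does not hold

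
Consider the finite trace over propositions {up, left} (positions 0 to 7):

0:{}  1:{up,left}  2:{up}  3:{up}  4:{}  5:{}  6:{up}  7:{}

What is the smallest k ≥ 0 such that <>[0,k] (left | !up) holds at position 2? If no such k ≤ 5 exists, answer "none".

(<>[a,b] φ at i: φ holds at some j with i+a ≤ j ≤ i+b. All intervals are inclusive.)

2

Scan j = 2,3,… for (left | !up):
  j=2: fails
  j=3: fails
  j=4: holds
First hit at j=4, so smallest k = 4-2 = 2.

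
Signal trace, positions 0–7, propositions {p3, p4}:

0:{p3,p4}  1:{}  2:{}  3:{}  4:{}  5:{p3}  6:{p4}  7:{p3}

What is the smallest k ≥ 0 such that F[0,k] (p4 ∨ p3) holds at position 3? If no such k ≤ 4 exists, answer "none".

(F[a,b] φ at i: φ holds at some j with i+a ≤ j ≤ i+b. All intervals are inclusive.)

Scan j = 3,4,… for (p4 ∨ p3):
  j=3: fails
  j=4: fails
  j=5: holds
First hit at j=5, so smallest k = 5-3 = 2.

2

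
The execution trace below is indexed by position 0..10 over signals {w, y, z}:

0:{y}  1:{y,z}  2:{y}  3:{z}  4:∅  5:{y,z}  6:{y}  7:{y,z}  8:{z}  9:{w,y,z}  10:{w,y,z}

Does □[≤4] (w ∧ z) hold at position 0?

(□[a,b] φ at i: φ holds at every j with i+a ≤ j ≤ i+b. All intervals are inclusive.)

Check (w ∧ z) at every j in [0,4]:
  j=0: false
  j=1: false
  j=2: false
  j=3: false
  j=4: false
Fails at j=0 → formula fails.

No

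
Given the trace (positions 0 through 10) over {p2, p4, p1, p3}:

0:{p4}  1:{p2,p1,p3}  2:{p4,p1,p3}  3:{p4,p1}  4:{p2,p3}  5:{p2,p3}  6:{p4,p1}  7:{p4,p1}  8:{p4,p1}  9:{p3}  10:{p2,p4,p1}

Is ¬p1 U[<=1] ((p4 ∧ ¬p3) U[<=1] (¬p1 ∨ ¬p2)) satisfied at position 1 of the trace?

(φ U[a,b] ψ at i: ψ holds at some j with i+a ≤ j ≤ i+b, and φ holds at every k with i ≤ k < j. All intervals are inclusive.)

False

Need some j in [1,2] with ((p4 ∧ ¬p3) U[<=1] (¬p1 ∨ ¬p2)), and ¬p1 at every k in [1,j-1].
  j=1: ((p4 ∧ ¬p3) U[<=1] (¬p1 ∨ ¬p2)) — fails.
  j=2: ((p4 ∧ ¬p3) U[<=1] (¬p1 ∨ ¬p2)) holds, but ¬p1 fails at k=1 → not this j.
No j in the window works → until fails.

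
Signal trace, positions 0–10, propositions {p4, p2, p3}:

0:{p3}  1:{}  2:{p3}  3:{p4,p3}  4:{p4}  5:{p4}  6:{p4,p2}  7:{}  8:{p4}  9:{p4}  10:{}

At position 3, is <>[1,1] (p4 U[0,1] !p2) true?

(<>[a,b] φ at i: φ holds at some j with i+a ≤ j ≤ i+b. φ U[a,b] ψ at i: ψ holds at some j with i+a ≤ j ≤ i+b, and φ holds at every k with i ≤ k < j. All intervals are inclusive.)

Holds

Check (p4 U[0,1] !p2) at each j in [4,4]:
  j=4: holds
Found at j=4 → formula holds.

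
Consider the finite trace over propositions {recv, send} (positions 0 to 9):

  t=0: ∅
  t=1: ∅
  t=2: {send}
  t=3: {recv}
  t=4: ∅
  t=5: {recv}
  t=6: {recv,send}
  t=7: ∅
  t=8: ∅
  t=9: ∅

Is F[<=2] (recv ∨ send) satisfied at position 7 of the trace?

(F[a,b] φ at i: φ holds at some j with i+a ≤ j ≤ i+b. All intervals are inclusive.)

No

Check (recv ∨ send) at each j in [7,9]:
  j=7: false
  j=8: false
  j=9: false
No position in the window satisfies it → formula fails.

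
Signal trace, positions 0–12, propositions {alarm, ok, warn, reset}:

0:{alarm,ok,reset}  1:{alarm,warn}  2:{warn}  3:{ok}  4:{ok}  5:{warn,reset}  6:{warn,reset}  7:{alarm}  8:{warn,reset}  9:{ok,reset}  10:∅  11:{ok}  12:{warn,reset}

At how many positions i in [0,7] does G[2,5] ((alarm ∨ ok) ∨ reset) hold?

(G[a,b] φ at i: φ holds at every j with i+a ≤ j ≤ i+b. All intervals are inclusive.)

4

Evaluate at each i in [0,7]:
  i=0: ✗ (fails at j=2)
  i=1: ✓ (all of [3,6])
  i=2: ✓ (all of [4,7])
  i=3: ✓ (all of [5,8])
  i=4: ✓ (all of [6,9])
  i=5: ✗ (fails at j=10)
  i=6: ✗ (fails at j=10)
  i=7: ✗ (fails at j=10)
Positions where it holds: {1, 2, 3, 4} → 4.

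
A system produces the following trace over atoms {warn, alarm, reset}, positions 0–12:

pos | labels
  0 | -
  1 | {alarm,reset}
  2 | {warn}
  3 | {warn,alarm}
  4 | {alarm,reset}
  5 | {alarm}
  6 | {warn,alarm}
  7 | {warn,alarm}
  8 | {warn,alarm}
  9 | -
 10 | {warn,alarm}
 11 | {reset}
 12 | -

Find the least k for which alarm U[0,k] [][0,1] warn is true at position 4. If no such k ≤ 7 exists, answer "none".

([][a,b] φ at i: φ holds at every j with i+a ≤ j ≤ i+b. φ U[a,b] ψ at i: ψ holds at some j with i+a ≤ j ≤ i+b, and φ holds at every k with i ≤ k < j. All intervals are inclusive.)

2

Need earliest j ≥ 4 with [][0,1] warn, and alarm at every k in [4,j-1].
  j=4: rhs fails.
  j=5: rhs fails.
  j=6: rhs holds; lhs holds on [4,5]. k = 2.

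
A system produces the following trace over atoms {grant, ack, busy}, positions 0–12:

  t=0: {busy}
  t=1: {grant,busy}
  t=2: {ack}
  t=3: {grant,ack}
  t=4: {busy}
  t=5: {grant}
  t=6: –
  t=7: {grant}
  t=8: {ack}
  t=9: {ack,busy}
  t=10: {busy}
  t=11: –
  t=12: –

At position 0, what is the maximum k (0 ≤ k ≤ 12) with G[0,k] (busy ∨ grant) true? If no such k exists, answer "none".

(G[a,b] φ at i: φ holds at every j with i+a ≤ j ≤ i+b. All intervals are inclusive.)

1

(busy ∨ grant) must hold from j=0 onward; find where it first fails.
  j=0: holds
  j=1: holds
  j=2: fails
Holds on [0,1], so largest k = 1.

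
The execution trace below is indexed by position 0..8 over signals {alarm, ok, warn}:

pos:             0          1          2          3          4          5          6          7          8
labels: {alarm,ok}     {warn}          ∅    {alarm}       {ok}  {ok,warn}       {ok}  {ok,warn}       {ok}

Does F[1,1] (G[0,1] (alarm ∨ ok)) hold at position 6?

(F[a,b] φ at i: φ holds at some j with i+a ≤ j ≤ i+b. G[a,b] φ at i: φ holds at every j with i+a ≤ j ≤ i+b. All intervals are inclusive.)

True

Check G[0,1] (alarm ∨ ok) at each j in [7,7]:
  j=7: holds on [7,8]
Found at j=7 → formula holds.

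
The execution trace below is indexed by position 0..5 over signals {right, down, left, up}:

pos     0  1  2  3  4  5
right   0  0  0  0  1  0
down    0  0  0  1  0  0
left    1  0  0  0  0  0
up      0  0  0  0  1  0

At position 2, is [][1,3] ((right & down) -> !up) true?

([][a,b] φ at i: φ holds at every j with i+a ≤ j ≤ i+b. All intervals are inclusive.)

Holds

Check ((right & down) -> !up) at every j in [3,5]:
  j=3: antecedent false → ✓
  j=4: antecedent false → ✓
  j=5: antecedent false → ✓
All positions satisfy it → formula holds.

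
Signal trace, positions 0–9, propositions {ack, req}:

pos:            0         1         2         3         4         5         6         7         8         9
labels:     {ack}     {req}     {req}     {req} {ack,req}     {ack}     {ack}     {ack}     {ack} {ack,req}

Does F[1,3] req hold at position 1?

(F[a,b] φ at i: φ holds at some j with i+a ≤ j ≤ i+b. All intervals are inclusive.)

True

Check req at each j in [2,4]:
  j=2: true
  j=3: true
  j=4: true
Found at j=2 → formula holds.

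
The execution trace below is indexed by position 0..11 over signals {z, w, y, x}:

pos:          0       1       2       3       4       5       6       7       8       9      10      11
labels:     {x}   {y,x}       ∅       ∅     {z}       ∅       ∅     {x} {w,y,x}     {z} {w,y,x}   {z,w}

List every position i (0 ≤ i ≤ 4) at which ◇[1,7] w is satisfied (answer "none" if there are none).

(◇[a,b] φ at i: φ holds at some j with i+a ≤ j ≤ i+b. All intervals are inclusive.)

Evaluate at each i in [0,4]:
  i=0: ✗ (none in [1,7])
  i=1: ✓ (witness j=8)
  i=2: ✓ (witness j=8)
  i=3: ✓ (witness j=8)
  i=4: ✓ (witness j=8)

1, 2, 3, 4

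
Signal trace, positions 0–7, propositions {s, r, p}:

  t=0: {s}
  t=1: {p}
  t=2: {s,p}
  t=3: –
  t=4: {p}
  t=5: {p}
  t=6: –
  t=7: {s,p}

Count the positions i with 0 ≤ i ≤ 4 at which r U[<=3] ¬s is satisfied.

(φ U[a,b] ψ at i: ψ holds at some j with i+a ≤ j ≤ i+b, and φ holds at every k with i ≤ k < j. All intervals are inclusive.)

3

Evaluate at each i in [0,4]:
  i=0: ✗ (lhs fails at k=0 before rhs at j=1)
  i=1: ✓ (rhs at j=1)
  i=2: ✗ (lhs fails at k=2 before rhs at j=3)
  i=3: ✓ (rhs at j=3)
  i=4: ✓ (rhs at j=4)
Positions where it holds: {1, 3, 4} → 3.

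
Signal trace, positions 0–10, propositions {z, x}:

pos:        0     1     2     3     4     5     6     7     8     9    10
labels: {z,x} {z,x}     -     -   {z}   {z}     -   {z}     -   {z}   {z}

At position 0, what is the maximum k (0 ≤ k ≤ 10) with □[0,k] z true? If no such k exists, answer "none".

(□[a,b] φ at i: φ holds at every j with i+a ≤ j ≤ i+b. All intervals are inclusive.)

z must hold from j=0 onward; find where it first fails.
  j=0: holds
  j=1: holds
  j=2: fails
Holds on [0,1], so largest k = 1.

1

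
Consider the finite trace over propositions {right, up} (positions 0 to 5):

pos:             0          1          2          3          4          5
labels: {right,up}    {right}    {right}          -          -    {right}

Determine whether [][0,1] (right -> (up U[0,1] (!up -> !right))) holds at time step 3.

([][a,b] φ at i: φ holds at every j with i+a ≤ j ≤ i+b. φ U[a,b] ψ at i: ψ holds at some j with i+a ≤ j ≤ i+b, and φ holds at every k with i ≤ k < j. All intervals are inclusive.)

Check (right -> (up U[0,1] (!up -> !right))) at every j in [3,4]:
  j=3: antecedent false → ✓
  j=4: antecedent false → ✓
All positions satisfy it → formula holds.

Yes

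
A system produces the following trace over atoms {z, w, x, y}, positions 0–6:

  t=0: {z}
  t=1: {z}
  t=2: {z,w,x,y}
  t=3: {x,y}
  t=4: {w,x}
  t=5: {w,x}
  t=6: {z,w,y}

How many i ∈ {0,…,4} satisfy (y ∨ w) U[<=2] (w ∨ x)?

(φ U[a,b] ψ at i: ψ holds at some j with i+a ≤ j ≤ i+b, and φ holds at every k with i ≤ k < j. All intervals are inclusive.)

Evaluate at each i in [0,4]:
  i=0: ✗ (lhs fails at k=0 before rhs at j=2)
  i=1: ✗ (lhs fails at k=1 before rhs at j=2)
  i=2: ✓ (rhs at j=2)
  i=3: ✓ (rhs at j=3)
  i=4: ✓ (rhs at j=4)
Positions where it holds: {2, 3, 4} → 3.

3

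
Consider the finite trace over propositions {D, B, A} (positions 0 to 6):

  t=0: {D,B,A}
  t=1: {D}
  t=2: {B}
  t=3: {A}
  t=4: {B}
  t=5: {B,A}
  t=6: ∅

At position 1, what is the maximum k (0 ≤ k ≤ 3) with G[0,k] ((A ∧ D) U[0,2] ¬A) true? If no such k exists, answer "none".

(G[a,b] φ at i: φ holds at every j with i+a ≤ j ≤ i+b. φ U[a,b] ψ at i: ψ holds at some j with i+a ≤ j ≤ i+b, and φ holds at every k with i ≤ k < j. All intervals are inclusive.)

1

((A ∧ D) U[0,2] ¬A) must hold from j=1 onward; find where it first fails.
  j=1: holds
  j=2: holds
  j=3: fails
Holds on [1,2], so largest k = 1.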